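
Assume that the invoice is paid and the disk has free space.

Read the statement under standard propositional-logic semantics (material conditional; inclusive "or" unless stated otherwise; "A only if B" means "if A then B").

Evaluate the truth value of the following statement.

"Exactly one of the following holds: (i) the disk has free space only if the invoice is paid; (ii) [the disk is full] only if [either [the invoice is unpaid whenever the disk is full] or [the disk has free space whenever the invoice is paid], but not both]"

false

Let Q = "the disk is full" (F), P = "the invoice is paid" (T).
Parsed as (¬Q → P) ⊕ (Q → ((Q → ¬P) ⊕ (P → ¬Q)))

¬Q = ¬F = T
¬Q → P = T → T = T
¬P = ¬T = F
Q → ¬P = F → F = T
¬Q = ¬F = T
P → ¬Q = T → T = T
(Q → ¬P) ⊕ (P → ¬Q) = T ⊕ T = F
Q → ((Q → ¬P) ⊕ (P → ¬Q)) = F → F = T
(¬Q → P) ⊕ (Q → ((Q → ¬P) ⊕ (P → ¬Q))) = T ⊕ T = F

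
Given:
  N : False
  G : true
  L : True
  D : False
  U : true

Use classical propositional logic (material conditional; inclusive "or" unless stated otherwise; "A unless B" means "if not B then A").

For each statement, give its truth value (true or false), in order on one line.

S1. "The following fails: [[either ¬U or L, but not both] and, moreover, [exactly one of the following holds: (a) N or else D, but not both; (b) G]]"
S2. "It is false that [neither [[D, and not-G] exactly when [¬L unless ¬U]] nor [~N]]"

S1 False, S2 True

S1: Formalization: ~((~U xor L) & ((N xor D) xor G))

~U = ~T = F
~U xor L = F xor T = T
N xor D = F xor F = F
(N xor D) xor G = F xor T = T
(~U xor L) & ((N xor D) xor G) = T & T = T
~((~U xor L) & ((N xor D) xor G)) = ~T = F
Thus S1 is false.

S2: This is ~(((D & ~G) <-> (~L | ~U)) nor ~N).

~G = ~T = F
D & ~G = F & F = F
~L = ~T = F
~U = ~T = F
~L | ~U = F | F = F
(D & ~G) <-> (~L | ~U) = F <-> F = T
~N = ~F = T
((D & ~G) <-> (~L | ~U)) nor ~N = T nor T = F
~(((D & ~G) <-> (~L | ~U)) nor ~N) = ~F = T
Hence S2 is true.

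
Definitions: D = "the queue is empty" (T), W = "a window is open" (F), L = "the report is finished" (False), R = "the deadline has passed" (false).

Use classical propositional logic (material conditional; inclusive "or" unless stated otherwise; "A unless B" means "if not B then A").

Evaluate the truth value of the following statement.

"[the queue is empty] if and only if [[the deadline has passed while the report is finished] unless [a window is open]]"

false

In symbols: D <-> ((R & L) | W)

R & L = F & F = F
(R & L) | W = F | F = F
D <-> ((R & L) | W) = T <-> F = F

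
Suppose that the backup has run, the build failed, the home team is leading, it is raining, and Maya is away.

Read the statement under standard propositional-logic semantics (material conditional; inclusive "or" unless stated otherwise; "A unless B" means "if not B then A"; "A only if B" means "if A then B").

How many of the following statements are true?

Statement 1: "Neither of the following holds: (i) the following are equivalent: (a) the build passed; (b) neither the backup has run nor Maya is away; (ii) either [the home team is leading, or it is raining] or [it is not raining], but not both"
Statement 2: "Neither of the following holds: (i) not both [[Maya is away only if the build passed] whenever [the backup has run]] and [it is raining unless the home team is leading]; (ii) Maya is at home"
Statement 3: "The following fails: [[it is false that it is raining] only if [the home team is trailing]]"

0

Let Q = "the build passed" (F), P = "the backup has run" (T), U = "Maya is at home" (F), R = "the home team is leading" (T), S = "it is raining" (T).

Statement 1: This is (Q <-> (P nor ~U)) nor ((R | S) xor ~S).

~U = ~F = T
P nor ~U = T nor T = F
Q <-> (P nor ~U) = F <-> F = T
R | S = T | T = T
~S = ~T = F
(R | S) xor ~S = T xor F = T
(Q <-> (P nor ~U)) nor ((R | S) xor ~S) = T nor T = F
Thus Statement 1 is false.

Statement 2: This is ((P -> (~U -> Q)) nand (S | R)) nor U.

~U = ~F = T
~U -> Q = T -> F = F
P -> (~U -> Q) = T -> F = F
S | R = T | T = T
(P -> (~U -> Q)) nand (S | R) = F nand T = T
((P -> (~U -> Q)) nand (S | R)) nor U = T nor F = F
Hence Statement 2 is false.

Statement 3: In symbols: ~(~S -> ~R)

~S = ~T = F
~R = ~T = F
~S -> ~R = F -> F = T
~(~S -> ~R) = ~T = F
So Statement 3 is false.

Count: 0.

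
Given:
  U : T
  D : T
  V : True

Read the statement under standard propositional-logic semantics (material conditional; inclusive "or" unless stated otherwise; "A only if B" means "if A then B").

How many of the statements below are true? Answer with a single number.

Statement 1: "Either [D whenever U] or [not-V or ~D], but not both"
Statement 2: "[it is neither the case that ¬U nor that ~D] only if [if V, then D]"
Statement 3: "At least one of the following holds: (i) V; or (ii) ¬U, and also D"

3

Statement 1: In symbols: (U -> D) xor (~V | ~D)

U -> D = T -> T = T
~V = ~T = F
~D = ~T = F
~V | ~D = F | F = F
(U -> D) xor (~V | ~D) = T xor F = T
Hence Statement 1 is true.

Statement 2: In symbols: (~U nor ~D) -> (V -> D)

~U = ~T = F
~D = ~T = F
~U nor ~D = F nor F = T
V -> D = T -> T = T
(~U nor ~D) -> (V -> D) = T -> T = T
Thus Statement 2 is true.

Statement 3: In symbols: V | (~U & D)

~U = ~T = F
~U & D = F & T = F
V | (~U & D) = T | F = T
Hence Statement 3 is true.

Count: 3.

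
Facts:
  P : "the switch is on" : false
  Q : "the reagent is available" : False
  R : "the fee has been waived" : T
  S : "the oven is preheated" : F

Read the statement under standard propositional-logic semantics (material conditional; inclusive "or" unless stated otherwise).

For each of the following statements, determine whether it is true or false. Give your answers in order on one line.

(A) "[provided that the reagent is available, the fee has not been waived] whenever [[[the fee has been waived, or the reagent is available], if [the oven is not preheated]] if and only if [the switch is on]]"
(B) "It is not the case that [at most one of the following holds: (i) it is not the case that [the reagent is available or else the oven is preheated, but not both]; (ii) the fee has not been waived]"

(A): In symbols: ((~S -> (R | Q)) <-> P) -> (Q -> ~R)

~S = ~F = T
R | Q = T | F = T
~S -> (R | Q) = T -> T = T
(~S -> (R | Q)) <-> P = T <-> F = F
~R = ~T = F
Q -> ~R = F -> F = T
((~S -> (R | Q)) <-> P) -> (Q -> ~R) = F -> T = T
Hence (A) is true.

(B): Parsed as ~(~(Q xor S) nand ~R)

Q xor S = F xor F = F
~(Q xor S) = ~F = T
~R = ~T = F
~(Q xor S) nand ~R = T nand F = T
~(~(Q xor S) nand ~R) = ~T = F
So (B) is false.

(A) True; (B) False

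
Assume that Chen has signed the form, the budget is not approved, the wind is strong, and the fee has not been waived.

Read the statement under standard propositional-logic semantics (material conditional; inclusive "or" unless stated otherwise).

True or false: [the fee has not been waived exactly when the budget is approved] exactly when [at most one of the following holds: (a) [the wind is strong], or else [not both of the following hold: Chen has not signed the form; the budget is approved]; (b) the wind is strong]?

True

Let H = "the fee has been waived" (F), M = "the budget is approved" (F), D = "the wind is strong" (T), L = "Chen has signed the form" (T).
Formalization: (¬H ↔ M) ↔ ((D ∨ (¬L ↑ M)) ↑ D)

¬H = ¬F = T
¬H ↔ M = T ↔ F = F
¬L = ¬T = F
¬L ↑ M = F ↑ F = T
D ∨ (¬L ↑ M) = T ∨ T = T
(D ∨ (¬L ↑ M)) ↑ D = T ↑ T = F
(¬H ↔ M) ↔ ((D ∨ (¬L ↑ M)) ↑ D) = F ↔ F = T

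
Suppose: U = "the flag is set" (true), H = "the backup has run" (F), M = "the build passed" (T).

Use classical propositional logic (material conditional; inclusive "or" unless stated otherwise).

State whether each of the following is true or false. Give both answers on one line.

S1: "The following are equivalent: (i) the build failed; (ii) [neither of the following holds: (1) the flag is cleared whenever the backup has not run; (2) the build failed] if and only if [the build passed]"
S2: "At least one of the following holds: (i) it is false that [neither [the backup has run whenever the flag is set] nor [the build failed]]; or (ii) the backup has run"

S1: In symbols: ¬M ↔ (((¬H → ¬U) ↓ ¬M) ↔ M)

¬M = ¬T = F
¬H = ¬F = T
¬U = ¬T = F
¬H → ¬U = T → F = F
¬M = ¬T = F
(¬H → ¬U) ↓ ¬M = F ↓ F = T
((¬H → ¬U) ↓ ¬M) ↔ M = T ↔ T = T
¬M ↔ (((¬H → ¬U) ↓ ¬M) ↔ M) = F ↔ T = F
Thus S1 is false.

S2: Formalization: ¬((U → H) ↓ ¬M) ∨ H

U → H = T → F = F
¬M = ¬T = F
(U → H) ↓ ¬M = F ↓ F = T
¬((U → H) ↓ ¬M) = ¬T = F
¬((U → H) ↓ ¬M) ∨ H = F ∨ F = F
So S2 is false.

S1 False / S2 False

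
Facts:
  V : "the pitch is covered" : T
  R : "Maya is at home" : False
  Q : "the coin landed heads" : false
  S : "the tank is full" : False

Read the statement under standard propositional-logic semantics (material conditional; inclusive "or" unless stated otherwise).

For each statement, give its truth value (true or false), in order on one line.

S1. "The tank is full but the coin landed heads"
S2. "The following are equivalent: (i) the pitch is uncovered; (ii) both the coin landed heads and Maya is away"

S1 False, S2 True

S1: Parsed as S and Q

S and Q = False and False = False
Thus S1 is false.

S2: In symbols: not V iff (Q and not R)

not V = not True = False
not R = not False = True
Q and not R = False and True = False
not V iff (Q and not R) = False iff False = True
Thus S2 is true.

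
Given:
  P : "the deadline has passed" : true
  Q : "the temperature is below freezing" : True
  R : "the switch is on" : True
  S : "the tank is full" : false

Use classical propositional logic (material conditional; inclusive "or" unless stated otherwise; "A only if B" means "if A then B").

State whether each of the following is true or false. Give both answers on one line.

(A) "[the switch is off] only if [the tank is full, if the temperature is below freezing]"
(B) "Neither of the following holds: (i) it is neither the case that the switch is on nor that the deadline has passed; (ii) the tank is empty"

(A) T, (B) F

(A): Formalization: ¬R → (Q → S)

¬R = ¬T = F
Q → S = T → F = F
¬R → (Q → S) = F → F = T
Hence (A) is true.

(B): Parsed as (R ↓ P) ↓ ¬S

R ↓ P = T ↓ T = F
¬S = ¬F = T
(R ↓ P) ↓ ¬S = F ↓ T = F
So (B) is false.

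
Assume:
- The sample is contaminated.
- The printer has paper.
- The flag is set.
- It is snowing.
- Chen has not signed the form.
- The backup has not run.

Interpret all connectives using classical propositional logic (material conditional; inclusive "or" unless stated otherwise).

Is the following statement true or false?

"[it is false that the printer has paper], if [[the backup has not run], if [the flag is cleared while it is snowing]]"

false

Let Q = "the flag is set" (T), D = "it is snowing" (T), N = "the backup has run" (F), P = "the printer has paper" (T).
In symbols: ((¬Q ∧ D) → ¬N) → ¬P

¬Q = ¬T = F
¬Q ∧ D = F ∧ T = F
¬N = ¬F = T
(¬Q ∧ D) → ¬N = F → T = T
¬P = ¬T = F
((¬Q ∧ D) → ¬N) → ¬P = T → F = F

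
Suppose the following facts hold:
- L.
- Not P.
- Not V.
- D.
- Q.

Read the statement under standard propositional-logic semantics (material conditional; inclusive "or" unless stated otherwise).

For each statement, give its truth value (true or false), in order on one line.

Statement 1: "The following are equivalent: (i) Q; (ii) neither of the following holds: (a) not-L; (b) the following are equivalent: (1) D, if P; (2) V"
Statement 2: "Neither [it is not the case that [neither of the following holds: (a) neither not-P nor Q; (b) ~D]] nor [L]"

Statement 1 True; Statement 2 False

Statement 1: This is Q ↔ (¬L ↓ ((P → D) ↔ V)).

¬L = ¬T = F
P → D = F → T = T
(P → D) ↔ V = T ↔ F = F
¬L ↓ ((P → D) ↔ V) = F ↓ F = T
Q ↔ (¬L ↓ ((P → D) ↔ V)) = T ↔ T = T
Thus Statement 1 is true.

Statement 2: This is ¬((¬P ↓ Q) ↓ ¬D) ↓ L.

¬P = ¬F = T
¬P ↓ Q = T ↓ T = F
¬D = ¬T = F
(¬P ↓ Q) ↓ ¬D = F ↓ F = T
¬((¬P ↓ Q) ↓ ¬D) = ¬T = F
¬((¬P ↓ Q) ↓ ¬D) ↓ L = F ↓ T = F
Hence Statement 2 is false.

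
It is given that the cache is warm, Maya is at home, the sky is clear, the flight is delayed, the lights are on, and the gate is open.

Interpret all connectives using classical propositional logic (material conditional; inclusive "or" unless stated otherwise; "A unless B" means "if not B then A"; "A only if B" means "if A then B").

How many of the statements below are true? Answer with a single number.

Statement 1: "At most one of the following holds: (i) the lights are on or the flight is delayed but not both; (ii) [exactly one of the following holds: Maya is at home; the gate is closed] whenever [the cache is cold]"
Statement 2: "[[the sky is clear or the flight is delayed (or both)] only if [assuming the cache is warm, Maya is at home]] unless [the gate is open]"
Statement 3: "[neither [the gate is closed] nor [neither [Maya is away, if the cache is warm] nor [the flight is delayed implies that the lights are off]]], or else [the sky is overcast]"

2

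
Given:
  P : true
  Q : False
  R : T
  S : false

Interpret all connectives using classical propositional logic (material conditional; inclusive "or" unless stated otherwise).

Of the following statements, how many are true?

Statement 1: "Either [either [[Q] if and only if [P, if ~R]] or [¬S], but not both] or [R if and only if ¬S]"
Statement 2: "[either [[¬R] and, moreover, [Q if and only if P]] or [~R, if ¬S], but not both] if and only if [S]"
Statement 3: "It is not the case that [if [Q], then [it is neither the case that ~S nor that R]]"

2

Statement 1: Parsed as ((Q <-> (~R -> P)) xor ~S) | (R <-> ~S)

~R = ~T = F
~R -> P = F -> T = T
Q <-> (~R -> P) = F <-> T = F
~S = ~F = T
(Q <-> (~R -> P)) xor ~S = F xor T = T
~S = ~F = T
R <-> ~S = T <-> T = T
((Q <-> (~R -> P)) xor ~S) | (R <-> ~S) = T | T = T
Thus Statement 1 is true.

Statement 2: Parsed as ((~R & (Q <-> P)) xor (~S -> ~R)) <-> S

~R = ~T = F
Q <-> P = F <-> T = F
~R & (Q <-> P) = F & F = F
~S = ~F = T
~R = ~T = F
~S -> ~R = T -> F = F
(~R & (Q <-> P)) xor (~S -> ~R) = F xor F = F
((~R & (Q <-> P)) xor (~S -> ~R)) <-> S = F <-> F = T
So Statement 2 is true.

Statement 3: Parsed as ~(Q -> (~S nor R))

~S = ~F = T
~S nor R = T nor T = F
Q -> (~S nor R) = F -> F = T
~(Q -> (~S nor R)) = ~T = F
Hence Statement 3 is false.

2 of the 3 statements are true (Statement 1, Statement 2).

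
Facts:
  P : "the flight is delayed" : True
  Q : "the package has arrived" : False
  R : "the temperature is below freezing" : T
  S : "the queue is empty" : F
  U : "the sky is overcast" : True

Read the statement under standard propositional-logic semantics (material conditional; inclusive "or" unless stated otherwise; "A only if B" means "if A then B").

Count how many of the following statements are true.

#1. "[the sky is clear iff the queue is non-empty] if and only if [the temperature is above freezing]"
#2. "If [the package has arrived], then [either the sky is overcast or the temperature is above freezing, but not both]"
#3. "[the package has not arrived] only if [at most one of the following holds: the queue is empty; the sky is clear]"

3

#1: This is (not U iff not S) iff not R.

not U = not True = False
not S = not False = True
not U iff not S = False iff True = False
not R = not True = False
(not U iff not S) iff not R = False iff False = True
So #1 is true.

#2: In symbols: Q -> (U xor not R)

not R = not True = False
U xor not R = True xor False = True
Q -> (U xor not R) = False -> True = True
So #2 is true.

#3: This is not Q -> (S nand not U).

not Q = not False = True
not U = not True = False
S nand not U = False nand False = True
not Q -> (S nand not U) = True -> True = True
Thus #3 is true.

3 of the 3 statements are true.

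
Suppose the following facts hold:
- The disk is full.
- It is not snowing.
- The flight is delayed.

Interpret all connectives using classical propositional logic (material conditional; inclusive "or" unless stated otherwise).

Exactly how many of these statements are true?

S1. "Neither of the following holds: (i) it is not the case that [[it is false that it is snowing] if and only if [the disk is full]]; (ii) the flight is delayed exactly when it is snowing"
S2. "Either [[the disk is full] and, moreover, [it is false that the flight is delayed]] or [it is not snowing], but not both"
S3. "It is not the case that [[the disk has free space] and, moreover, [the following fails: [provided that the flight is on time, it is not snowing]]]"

Let Q = "it is snowing" (F), P = "the disk is full" (T), R = "the flight is delayed" (T).

S1: Formalization: ~(~Q <-> P) nor (R <-> Q)

~Q = ~F = T
~Q <-> P = T <-> T = T
~(~Q <-> P) = ~T = F
R <-> Q = T <-> F = F
~(~Q <-> P) nor (R <-> Q) = F nor F = T
Hence S1 is true.

S2: In symbols: (P & ~R) xor ~Q

~R = ~T = F
P & ~R = T & F = F
~Q = ~F = T
(P & ~R) xor ~Q = F xor T = T
Thus S2 is true.

S3: Formalization: ~(~P & ~(~R -> ~Q))

~P = ~T = F
~R = ~T = F
~Q = ~F = T
~R -> ~Q = F -> T = T
~(~R -> ~Q) = ~T = F
~P & ~(~R -> ~Q) = F & F = F
~(~P & ~(~R -> ~Q)) = ~F = T
Thus S3 is true.

3 of the 3 statements are true (S1, S2, S3).

3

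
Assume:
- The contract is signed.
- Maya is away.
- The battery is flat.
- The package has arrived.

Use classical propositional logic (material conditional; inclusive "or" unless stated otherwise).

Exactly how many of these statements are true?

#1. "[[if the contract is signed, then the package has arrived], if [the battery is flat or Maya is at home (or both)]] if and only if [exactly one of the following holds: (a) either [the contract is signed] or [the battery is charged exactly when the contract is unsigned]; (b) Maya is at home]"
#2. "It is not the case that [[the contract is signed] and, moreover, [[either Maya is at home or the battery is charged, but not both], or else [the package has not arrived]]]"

2

Let S = "the battery is charged" (F), N = "Maya is at home" (F), D = "the contract is signed" (T), U = "the package has arrived" (T).

#1: In symbols: ((~S | N) -> (D -> U)) <-> ((D | (S <-> ~D)) xor N)

~S = ~F = T
~S | N = T | F = T
D -> U = T -> T = T
(~S | N) -> (D -> U) = T -> T = T
~D = ~T = F
S <-> ~D = F <-> F = T
D | (S <-> ~D) = T | T = T
(D | (S <-> ~D)) xor N = T xor F = T
((~S | N) -> (D -> U)) <-> ((D | (S <-> ~D)) xor N) = T <-> T = T
Thus #1 is true.

#2: In symbols: ~(D & ((N xor S) | ~U))

N xor S = F xor F = F
~U = ~T = F
(N xor S) | ~U = F | F = F
D & ((N xor S) | ~U) = T & F = F
~(D & ((N xor S) | ~U)) = ~F = T
Thus #2 is true.

2 of the 2 statements are true (#1, #2).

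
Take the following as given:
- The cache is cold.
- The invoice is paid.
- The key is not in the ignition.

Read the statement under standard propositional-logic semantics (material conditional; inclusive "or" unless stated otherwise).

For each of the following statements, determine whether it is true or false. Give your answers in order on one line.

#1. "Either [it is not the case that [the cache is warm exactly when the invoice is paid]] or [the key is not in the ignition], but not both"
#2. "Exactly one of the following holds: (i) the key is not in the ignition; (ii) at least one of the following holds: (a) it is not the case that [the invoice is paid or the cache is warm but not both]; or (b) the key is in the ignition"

Let V = "the cache is warm" (False), S = "the invoice is paid" (True), W = "the key is in the ignition" (False).

#1: Parsed as not (V iff S) xor not W

V iff S = False iff True = False
not (V iff S) = not False = True
not W = not False = True
not (V iff S) xor not W = True xor True = False
Thus #1 is false.

#2: This is not W xor (not (S xor V) or W).

not W = not False = True
S xor V = True xor False = True
not (S xor V) = not True = False
not (S xor V) or W = False or False = False
not W xor (not (S xor V) or W) = True xor False = True
Hence #2 is true.

#1 false, #2 true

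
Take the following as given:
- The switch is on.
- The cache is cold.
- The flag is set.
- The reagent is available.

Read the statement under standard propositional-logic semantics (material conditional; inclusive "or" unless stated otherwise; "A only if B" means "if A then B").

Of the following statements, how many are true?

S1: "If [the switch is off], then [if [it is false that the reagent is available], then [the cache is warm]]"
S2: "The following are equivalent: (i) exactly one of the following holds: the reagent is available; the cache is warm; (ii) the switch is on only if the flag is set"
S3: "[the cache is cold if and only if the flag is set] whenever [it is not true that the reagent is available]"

Let H = "the switch is on" (T), V = "the reagent is available" (T), S = "the cache is warm" (F), D = "the flag is set" (T).

S1: This is ~H -> (~V -> S).

~H = ~T = F
~V = ~T = F
~V -> S = F -> F = T
~H -> (~V -> S) = F -> T = T
Thus S1 is true.

S2: This is (V xor S) <-> (H -> D).

V xor S = T xor F = T
H -> D = T -> T = T
(V xor S) <-> (H -> D) = T <-> T = T
Hence S2 is true.

S3: In symbols: ~V -> (~S <-> D)

~V = ~T = F
~S = ~F = T
~S <-> D = T <-> T = T
~V -> (~S <-> D) = F -> T = T
Hence S3 is true.

Count: 3.

3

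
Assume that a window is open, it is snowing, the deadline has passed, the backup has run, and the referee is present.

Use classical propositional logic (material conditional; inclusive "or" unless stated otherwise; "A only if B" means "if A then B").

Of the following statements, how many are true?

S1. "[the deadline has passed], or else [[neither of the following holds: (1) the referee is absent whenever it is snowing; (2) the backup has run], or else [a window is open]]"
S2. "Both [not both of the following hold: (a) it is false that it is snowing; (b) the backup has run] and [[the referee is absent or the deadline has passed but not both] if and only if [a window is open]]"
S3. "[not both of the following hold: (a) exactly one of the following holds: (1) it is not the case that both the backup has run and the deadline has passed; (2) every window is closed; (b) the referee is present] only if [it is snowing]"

Let G = "the deadline has passed" (T), K = "it is snowing" (T), N = "the referee is present" (T), M = "the backup has run" (T), P = "a window is open" (T).

S1: Formalization: G | (((K -> ~N) nor M) | P)

~N = ~T = F
K -> ~N = T -> F = F
(K -> ~N) nor M = F nor T = F
((K -> ~N) nor M) | P = F | T = T
G | (((K -> ~N) nor M) | P) = T | T = T
Hence S1 is true.

S2: Parsed as (~K nand M) & ((~N xor G) <-> P)

~K = ~T = F
~K nand M = F nand T = T
~N = ~T = F
~N xor G = F xor T = T
(~N xor G) <-> P = T <-> T = T
(~K nand M) & ((~N xor G) <-> P) = T & T = T
So S2 is true.

S3: In symbols: (((M nand G) xor ~P) nand N) -> K

M nand G = T nand T = F
~P = ~T = F
(M nand G) xor ~P = F xor F = F
((M nand G) xor ~P) nand N = F nand T = T
(((M nand G) xor ~P) nand N) -> K = T -> T = T
So S3 is true.

Count: 3.

3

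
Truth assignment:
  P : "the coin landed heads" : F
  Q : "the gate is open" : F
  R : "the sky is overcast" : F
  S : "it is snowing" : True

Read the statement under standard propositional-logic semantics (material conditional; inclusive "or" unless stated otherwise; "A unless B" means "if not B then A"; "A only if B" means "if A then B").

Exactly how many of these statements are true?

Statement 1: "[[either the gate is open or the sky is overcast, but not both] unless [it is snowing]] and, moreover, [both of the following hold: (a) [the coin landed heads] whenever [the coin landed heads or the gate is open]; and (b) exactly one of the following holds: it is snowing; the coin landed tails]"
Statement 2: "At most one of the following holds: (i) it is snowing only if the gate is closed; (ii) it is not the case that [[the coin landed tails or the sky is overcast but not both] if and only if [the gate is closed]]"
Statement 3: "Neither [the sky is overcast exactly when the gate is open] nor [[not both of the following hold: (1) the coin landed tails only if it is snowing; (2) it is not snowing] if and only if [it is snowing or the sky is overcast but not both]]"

1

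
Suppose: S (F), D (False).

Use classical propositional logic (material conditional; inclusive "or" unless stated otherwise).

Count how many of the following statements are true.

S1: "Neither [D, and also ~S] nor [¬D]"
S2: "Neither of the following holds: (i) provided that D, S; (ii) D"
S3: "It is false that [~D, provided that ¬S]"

S1: Formalization: (D ∧ ¬S) ↓ ¬D

¬S = ¬F = T
D ∧ ¬S = F ∧ T = F
¬D = ¬F = T
(D ∧ ¬S) ↓ ¬D = F ↓ T = F
Hence S1 is false.

S2: Formalization: (D → S) ↓ D

D → S = F → F = T
(D → S) ↓ D = T ↓ F = F
Hence S2 is false.

S3: This is ¬(¬S → ¬D).

¬S = ¬F = T
¬D = ¬F = T
¬S → ¬D = T → T = T
¬(¬S → ¬D) = ¬T = F
So S3 is false.

Count: 0.

0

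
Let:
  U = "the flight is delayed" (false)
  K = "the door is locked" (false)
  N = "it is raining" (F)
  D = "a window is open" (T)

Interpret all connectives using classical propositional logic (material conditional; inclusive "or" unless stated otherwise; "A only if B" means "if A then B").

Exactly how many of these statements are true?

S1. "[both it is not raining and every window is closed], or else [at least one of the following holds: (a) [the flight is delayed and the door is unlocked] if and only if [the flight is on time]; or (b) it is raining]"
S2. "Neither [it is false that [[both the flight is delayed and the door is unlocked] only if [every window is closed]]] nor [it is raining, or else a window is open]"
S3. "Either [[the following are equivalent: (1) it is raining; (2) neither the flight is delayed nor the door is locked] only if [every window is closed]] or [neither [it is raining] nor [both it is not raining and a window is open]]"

1

S1: Parsed as (~N & ~D) | (((U & ~K) <-> ~U) | N)

~N = ~F = T
~D = ~T = F
~N & ~D = T & F = F
~K = ~F = T
U & ~K = F & T = F
~U = ~F = T
(U & ~K) <-> ~U = F <-> T = F
((U & ~K) <-> ~U) | N = F | F = F
(~N & ~D) | (((U & ~K) <-> ~U) | N) = F | F = F
Hence S1 is false.

S2: In symbols: ~((U & ~K) -> ~D) nor (N | D)

~K = ~F = T
U & ~K = F & T = F
~D = ~T = F
(U & ~K) -> ~D = F -> F = T
~((U & ~K) -> ~D) = ~T = F
N | D = F | T = T
~((U & ~K) -> ~D) nor (N | D) = F nor T = F
Hence S2 is false.

S3: This is ((N <-> (U nor K)) -> ~D) | (N nor (~N & D)).

U nor K = F nor F = T
N <-> (U nor K) = F <-> T = F
~D = ~T = F
(N <-> (U nor K)) -> ~D = F -> F = T
~N = ~F = T
~N & D = T & T = T
N nor (~N & D) = F nor T = F
((N <-> (U nor K)) -> ~D) | (N nor (~N & D)) = T | F = T
Thus S3 is true.

1 of the 3 statements is true (S3).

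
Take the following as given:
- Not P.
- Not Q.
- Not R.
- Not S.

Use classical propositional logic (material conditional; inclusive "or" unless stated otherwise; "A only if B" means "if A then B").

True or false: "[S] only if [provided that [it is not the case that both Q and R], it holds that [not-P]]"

The statement is true.

Formalization: S -> ((Q nand R) -> ~P)

Q nand R = F nand F = T
~P = ~F = T
(Q nand R) -> ~P = T -> T = T
S -> ((Q nand R) -> ~P) = F -> T = T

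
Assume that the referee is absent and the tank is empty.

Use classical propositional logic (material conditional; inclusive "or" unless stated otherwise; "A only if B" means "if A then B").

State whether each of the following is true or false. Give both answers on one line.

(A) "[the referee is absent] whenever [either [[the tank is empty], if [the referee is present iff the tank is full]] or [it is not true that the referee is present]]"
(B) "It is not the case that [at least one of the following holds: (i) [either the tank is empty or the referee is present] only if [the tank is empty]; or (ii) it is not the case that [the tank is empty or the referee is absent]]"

(A) true; (B) false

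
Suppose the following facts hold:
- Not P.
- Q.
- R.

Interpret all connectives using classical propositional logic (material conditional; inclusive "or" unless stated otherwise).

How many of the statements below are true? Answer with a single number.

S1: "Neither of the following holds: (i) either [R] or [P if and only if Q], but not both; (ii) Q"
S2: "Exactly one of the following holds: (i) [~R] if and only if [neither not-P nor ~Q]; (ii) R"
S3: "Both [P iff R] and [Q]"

0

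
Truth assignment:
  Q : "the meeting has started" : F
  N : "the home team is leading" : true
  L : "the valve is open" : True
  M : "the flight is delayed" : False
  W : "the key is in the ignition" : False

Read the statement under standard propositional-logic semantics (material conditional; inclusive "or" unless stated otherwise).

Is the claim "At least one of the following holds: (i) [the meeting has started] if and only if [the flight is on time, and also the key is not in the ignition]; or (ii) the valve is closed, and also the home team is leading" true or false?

The statement is false.

This is (Q ↔ (¬M ∧ ¬W)) ∨ (¬L ∧ N).

¬M = ¬F = T
¬W = ¬F = T
¬M ∧ ¬W = T ∧ T = T
Q ↔ (¬M ∧ ¬W) = F ↔ T = F
¬L = ¬T = F
¬L ∧ N = F ∧ T = F
(Q ↔ (¬M ∧ ¬W)) ∨ (¬L ∧ N) = F ∨ F = F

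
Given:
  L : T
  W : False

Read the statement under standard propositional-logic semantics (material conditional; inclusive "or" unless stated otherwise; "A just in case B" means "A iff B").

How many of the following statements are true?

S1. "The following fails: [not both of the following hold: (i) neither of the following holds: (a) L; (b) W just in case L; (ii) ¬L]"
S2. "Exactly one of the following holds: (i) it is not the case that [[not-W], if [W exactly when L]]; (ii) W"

S1: In symbols: ~((L nor (W <-> L)) nand ~L)

W <-> L = F <-> T = F
L nor (W <-> L) = T nor F = F
~L = ~T = F
(L nor (W <-> L)) nand ~L = F nand F = T
~((L nor (W <-> L)) nand ~L) = ~T = F
Thus S1 is false.

S2: Parsed as ~((W <-> L) -> ~W) xor W

W <-> L = F <-> T = F
~W = ~F = T
(W <-> L) -> ~W = F -> T = T
~((W <-> L) -> ~W) = ~T = F
~((W <-> L) -> ~W) xor W = F xor F = F
Hence S2 is false.

Count: 0.

0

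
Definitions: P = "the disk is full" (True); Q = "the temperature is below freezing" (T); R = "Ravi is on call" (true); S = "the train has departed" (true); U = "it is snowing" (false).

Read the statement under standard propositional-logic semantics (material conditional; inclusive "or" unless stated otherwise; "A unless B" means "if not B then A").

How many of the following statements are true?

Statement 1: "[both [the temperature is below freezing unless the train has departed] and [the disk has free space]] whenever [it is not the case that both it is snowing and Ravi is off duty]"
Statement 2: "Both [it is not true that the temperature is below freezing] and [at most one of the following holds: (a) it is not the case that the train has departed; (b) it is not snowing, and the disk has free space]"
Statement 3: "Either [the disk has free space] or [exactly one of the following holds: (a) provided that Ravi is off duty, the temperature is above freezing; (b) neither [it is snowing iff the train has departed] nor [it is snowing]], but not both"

Statement 1: Parsed as (U ↑ ¬R) → ((Q ∨ S) ∧ ¬P)

¬R = ¬T = F
U ↑ ¬R = F ↑ F = T
Q ∨ S = T ∨ T = T
¬P = ¬T = F
(Q ∨ S) ∧ ¬P = T ∧ F = F
(U ↑ ¬R) → ((Q ∨ S) ∧ ¬P) = T → F = F
So Statement 1 is false.

Statement 2: In symbols: ¬Q ∧ (¬S ↑ (¬U ∧ ¬P))

¬Q = ¬T = F
¬S = ¬T = F
¬U = ¬F = T
¬P = ¬T = F
¬U ∧ ¬P = T ∧ F = F
¬S ↑ (¬U ∧ ¬P) = F ↑ F = T
¬Q ∧ (¬S ↑ (¬U ∧ ¬P)) = F ∧ T = F
Thus Statement 2 is false.

Statement 3: Parsed as ¬P ⊕ ((¬R → ¬Q) ⊕ ((U ↔ S) ↓ U))

¬P = ¬T = F
¬R = ¬T = F
¬Q = ¬T = F
¬R → ¬Q = F → F = T
U ↔ S = F ↔ T = F
(U ↔ S) ↓ U = F ↓ F = T
(¬R → ¬Q) ⊕ ((U ↔ S) ↓ U) = T ⊕ T = F
¬P ⊕ ((¬R → ¬Q) ⊕ ((U ↔ S) ↓ U)) = F ⊕ F = F
Thus Statement 3 is false.

0 of the 3 statements are true (none).

0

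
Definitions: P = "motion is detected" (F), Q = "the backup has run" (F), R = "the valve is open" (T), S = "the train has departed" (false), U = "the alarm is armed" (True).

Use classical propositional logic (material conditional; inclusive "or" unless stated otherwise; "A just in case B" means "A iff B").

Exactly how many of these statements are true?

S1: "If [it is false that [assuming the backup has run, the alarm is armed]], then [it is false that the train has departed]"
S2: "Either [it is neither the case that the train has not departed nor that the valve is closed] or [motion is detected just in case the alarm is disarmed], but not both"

S1: Parsed as ~(Q -> U) -> ~S

Q -> U = F -> T = T
~(Q -> U) = ~T = F
~S = ~F = T
~(Q -> U) -> ~S = F -> T = T
So S1 is true.

S2: Formalization: (~S nor ~R) xor (P <-> ~U)

~S = ~F = T
~R = ~T = F
~S nor ~R = T nor F = F
~U = ~T = F
P <-> ~U = F <-> F = T
(~S nor ~R) xor (P <-> ~U) = F xor T = T
Hence S2 is true.

Count: 2.

2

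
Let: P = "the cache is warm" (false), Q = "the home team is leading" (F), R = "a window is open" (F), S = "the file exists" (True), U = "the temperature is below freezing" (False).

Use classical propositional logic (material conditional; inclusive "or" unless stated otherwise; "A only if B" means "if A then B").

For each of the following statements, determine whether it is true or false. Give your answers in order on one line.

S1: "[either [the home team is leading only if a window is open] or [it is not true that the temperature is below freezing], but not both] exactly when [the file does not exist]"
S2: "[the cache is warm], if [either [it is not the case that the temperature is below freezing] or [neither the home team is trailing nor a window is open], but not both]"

S1 true; S2 false

S1: In symbols: ((Q -> R) xor not U) iff not S

Q -> R = False -> False = True
not U = not False = True
(Q -> R) xor not U = True xor True = False
not S = not True = False
((Q -> R) xor not U) iff not S = False iff False = True
Hence S1 is true.

S2: Formalization: (not U xor (not Q nor R)) -> P

not U = not False = True
not Q = not False = True
not Q nor R = True nor False = False
not U xor (not Q nor R) = True xor False = True
(not U xor (not Q nor R)) -> P = True -> False = False
Thus S2 is false.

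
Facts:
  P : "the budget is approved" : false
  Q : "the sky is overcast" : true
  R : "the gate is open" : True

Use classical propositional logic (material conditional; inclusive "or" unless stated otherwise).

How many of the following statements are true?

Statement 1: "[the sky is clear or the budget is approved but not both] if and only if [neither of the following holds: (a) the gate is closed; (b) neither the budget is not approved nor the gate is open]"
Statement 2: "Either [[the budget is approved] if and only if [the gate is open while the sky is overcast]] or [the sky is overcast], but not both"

1

Statement 1: Formalization: (~Q xor P) <-> (~R nor (~P nor R))

~Q = ~T = F
~Q xor P = F xor F = F
~R = ~T = F
~P = ~F = T
~P nor R = T nor T = F
~R nor (~P nor R) = F nor F = T
(~Q xor P) <-> (~R nor (~P nor R)) = F <-> T = F
So Statement 1 is false.

Statement 2: Parsed as (P <-> (R & Q)) xor Q

R & Q = T & T = T
P <-> (R & Q) = F <-> T = F
(P <-> (R & Q)) xor Q = F xor T = T
Thus Statement 2 is true.

Count: 1.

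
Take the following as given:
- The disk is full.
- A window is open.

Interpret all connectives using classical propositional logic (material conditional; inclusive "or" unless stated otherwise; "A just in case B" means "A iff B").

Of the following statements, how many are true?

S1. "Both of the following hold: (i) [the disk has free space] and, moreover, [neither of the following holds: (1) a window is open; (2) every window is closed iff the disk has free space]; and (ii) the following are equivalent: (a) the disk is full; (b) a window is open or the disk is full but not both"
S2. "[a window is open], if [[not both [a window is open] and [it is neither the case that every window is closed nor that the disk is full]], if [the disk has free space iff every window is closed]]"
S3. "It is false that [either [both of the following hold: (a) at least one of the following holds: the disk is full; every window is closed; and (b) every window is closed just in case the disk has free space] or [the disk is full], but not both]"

2

Let M = "the disk is full" (T), L = "a window is open" (T).

S1: In symbols: (~M & (L nor (~L <-> ~M))) & (M <-> (L xor M))

~M = ~T = F
~L = ~T = F
~M = ~T = F
~L <-> ~M = F <-> F = T
L nor (~L <-> ~M) = T nor T = F
~M & (L nor (~L <-> ~M)) = F & F = F
L xor M = T xor T = F
M <-> (L xor M) = T <-> F = F
(~M & (L nor (~L <-> ~M))) & (M <-> (L xor M)) = F & F = F
Hence S1 is false.

S2: In symbols: ((~M <-> ~L) -> (L nand (~L nor M))) -> L

~M = ~T = F
~L = ~T = F
~M <-> ~L = F <-> F = T
~L = ~T = F
~L nor M = F nor T = F
L nand (~L nor M) = T nand F = T
(~M <-> ~L) -> (L nand (~L nor M)) = T -> T = T
((~M <-> ~L) -> (L nand (~L nor M))) -> L = T -> T = T
Hence S2 is true.

S3: Formalization: ~(((M | ~L) & (~L <-> ~M)) xor M)

~L = ~T = F
M | ~L = T | F = T
~L = ~T = F
~M = ~T = F
~L <-> ~M = F <-> F = T
(M | ~L) & (~L <-> ~M) = T & T = T
((M | ~L) & (~L <-> ~M)) xor M = T xor T = F
~(((M | ~L) & (~L <-> ~M)) xor M) = ~F = T
Thus S3 is true.

2 of the 3 statements are true (S2, S3).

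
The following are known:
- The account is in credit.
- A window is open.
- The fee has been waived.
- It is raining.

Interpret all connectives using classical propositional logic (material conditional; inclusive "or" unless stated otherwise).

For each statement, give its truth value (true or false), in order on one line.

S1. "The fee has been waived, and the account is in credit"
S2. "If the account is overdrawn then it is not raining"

S1 T; S2 T

Let R = "the fee has been waived" (True), P = "the account is overdrawn" (False), S = "it is raining" (True).

S1: Parsed as R and not P

not P = not False = True
R and not P = True and True = True
Hence S1 is true.

S2: Formalization: P -> not S

not S = not True = False
P -> not S = False -> False = True
So S2 is true.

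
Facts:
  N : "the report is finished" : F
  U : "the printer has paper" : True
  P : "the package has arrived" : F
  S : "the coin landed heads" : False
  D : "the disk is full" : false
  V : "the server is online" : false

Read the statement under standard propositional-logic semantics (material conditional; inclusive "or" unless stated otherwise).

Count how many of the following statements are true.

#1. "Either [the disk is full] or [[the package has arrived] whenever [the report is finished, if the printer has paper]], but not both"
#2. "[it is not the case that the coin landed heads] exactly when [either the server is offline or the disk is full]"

#1: Formalization: D xor ((U -> N) -> P)

U -> N = T -> F = F
(U -> N) -> P = F -> F = T
D xor ((U -> N) -> P) = F xor T = T
Thus #1 is true.

#2: In symbols: ~S <-> (~V | D)

~S = ~F = T
~V = ~F = T
~V | D = T | F = T
~S <-> (~V | D) = T <-> T = T
Thus #2 is true.

Count: 2.

2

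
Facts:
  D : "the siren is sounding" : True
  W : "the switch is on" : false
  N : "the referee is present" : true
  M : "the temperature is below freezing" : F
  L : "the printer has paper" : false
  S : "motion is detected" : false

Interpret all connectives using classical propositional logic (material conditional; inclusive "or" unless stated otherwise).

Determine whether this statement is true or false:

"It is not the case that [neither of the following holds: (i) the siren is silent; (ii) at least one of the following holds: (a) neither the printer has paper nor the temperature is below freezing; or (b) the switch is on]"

The statement is true.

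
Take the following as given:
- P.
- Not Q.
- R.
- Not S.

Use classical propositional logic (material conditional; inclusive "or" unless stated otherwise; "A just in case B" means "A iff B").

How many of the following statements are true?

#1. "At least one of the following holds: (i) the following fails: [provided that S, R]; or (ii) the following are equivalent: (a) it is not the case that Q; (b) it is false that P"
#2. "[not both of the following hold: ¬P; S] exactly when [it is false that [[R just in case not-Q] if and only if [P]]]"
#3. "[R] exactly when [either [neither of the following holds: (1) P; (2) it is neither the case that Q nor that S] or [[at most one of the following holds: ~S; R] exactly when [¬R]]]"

1

#1: Formalization: ~(S -> R) | (~Q <-> ~P)

S -> R = F -> T = T
~(S -> R) = ~T = F
~Q = ~F = T
~P = ~T = F
~Q <-> ~P = T <-> F = F
~(S -> R) | (~Q <-> ~P) = F | F = F
So #1 is false.

#2: This is (~P nand S) <-> ~((R <-> ~Q) <-> P).

~P = ~T = F
~P nand S = F nand F = T
~Q = ~F = T
R <-> ~Q = T <-> T = T
(R <-> ~Q) <-> P = T <-> T = T
~((R <-> ~Q) <-> P) = ~T = F
(~P nand S) <-> ~((R <-> ~Q) <-> P) = T <-> F = F
So #2 is false.

#3: Parsed as R <-> ((P nor (Q nor S)) | ((~S nand R) <-> ~R))

Q nor S = F nor F = T
P nor (Q nor S) = T nor T = F
~S = ~F = T
~S nand R = T nand T = F
~R = ~T = F
(~S nand R) <-> ~R = F <-> F = T
(P nor (Q nor S)) | ((~S nand R) <-> ~R) = F | T = T
R <-> ((P nor (Q nor S)) | ((~S nand R) <-> ~R)) = T <-> T = T
Hence #3 is true.

1 of the 3 statements is true (#3).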